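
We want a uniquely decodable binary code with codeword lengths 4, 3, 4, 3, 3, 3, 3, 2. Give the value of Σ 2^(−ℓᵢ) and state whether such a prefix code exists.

With common denominator 2^4 = 16: Σ 2^(−ℓᵢ) = 1/16 + 2/16 + 1/16 + 2/16 + 2/16 + 2/16 + 2/16 + 4/16 = 16/16 = 1.
Kraft's inequality requires Σ ≤ 1; here Σ = 1 ≤ 1, so such a prefix code exists.

1; yes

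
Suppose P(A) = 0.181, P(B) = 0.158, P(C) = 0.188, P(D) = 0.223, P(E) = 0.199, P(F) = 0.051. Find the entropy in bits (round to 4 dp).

H = −Σ pᵢ log₂ pᵢ.
−0.181·log₂(0.181) = 0.4463
−0.158·log₂(0.158) = 0.4206
−0.188·log₂(0.188) = 0.4533
−0.223·log₂(0.223) = 0.4828
−0.199·log₂(0.199) = 0.4635
−0.051·log₂(0.051) = 0.2190
Sum ≈ 2.4855 → 2.4855 bits.

2.4855 bits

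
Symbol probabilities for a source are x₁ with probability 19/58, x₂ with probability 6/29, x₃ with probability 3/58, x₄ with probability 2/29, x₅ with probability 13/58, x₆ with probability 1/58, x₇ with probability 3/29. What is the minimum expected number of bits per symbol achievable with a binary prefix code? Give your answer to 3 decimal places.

2.448 bits/symbol

Repeatedly combine the two least-probable nodes; the expected code length is the sum of the merged weights.
merge 1/58 + 3/58 → 2/29
merge 2/29 + 2/29 → 4/29
merge 3/29 + 4/29 → 7/29
merge 6/29 + 13/58 → 25/58
merge 7/29 + 19/58 → 33/58
merge 25/58 + 33/58 → 1
L = 2/29 + 4/29 + 7/29 + 25/58 + 33/58 + 1 = 71/29 ≈ 2.448 bits/symbol.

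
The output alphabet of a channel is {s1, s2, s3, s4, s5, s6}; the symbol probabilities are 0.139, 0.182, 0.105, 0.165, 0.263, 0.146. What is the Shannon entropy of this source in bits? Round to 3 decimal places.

H = −Σ pᵢ log₂ pᵢ.
−0.139·log₂(0.139) = 0.3957
−0.182·log₂(0.182) = 0.4474
−0.105·log₂(0.105) = 0.3414
−0.165·log₂(0.165) = 0.4289
−0.263·log₂(0.263) = 0.5068
−0.146·log₂(0.146) = 0.4053
Sum ≈ 2.5254 → 2.525 bits.

2.525 bits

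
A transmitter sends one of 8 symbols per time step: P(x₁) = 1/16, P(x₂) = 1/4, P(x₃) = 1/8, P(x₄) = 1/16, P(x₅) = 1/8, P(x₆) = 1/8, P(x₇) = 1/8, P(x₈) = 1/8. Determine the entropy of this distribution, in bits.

2.875 bits

Each probability is a power of 1/2, so log₂(1/p) is an integer.
H = Σ p·log₂(1/p) = 1/16·4 + 1/4·2 + 1/8·3 + 1/16·4 + 1/8·3 + 1/8·3 + 1/8·3 + 1/8·3 = 2.875 bits.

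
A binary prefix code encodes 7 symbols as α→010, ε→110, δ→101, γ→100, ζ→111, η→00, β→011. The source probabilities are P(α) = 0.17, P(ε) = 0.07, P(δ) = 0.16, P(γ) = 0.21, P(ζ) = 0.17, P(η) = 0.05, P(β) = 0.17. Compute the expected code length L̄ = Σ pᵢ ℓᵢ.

2.95 bits/symbol

L̄ = Σ pᵢ·ℓᵢ = 0.17·3 + 0.07·3 + 0.16·3 + 0.21·3 + 0.17·3 + 0.05·2 + 0.17·3 = 2.95 bits/symbol.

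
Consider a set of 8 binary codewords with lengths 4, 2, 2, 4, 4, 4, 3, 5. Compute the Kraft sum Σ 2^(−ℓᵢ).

With common denominator 2^5 = 32: Σ 2^(−ℓᵢ) = 2/32 + 8/32 + 8/32 + 2/32 + 2/32 + 2/32 + 4/32 + 1/32 = 29/32 = 0.90625.

0.90625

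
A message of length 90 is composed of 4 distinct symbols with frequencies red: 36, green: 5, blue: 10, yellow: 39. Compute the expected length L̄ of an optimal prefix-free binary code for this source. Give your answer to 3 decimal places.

Probabilities are the counts divided by 90.
Repeatedly combine the two least-probable nodes; the expected code length is the sum of the merged weights.
merge 1/18 + 1/9 → 1/6
merge 1/6 + 2/5 → 17/30
merge 13/30 + 17/30 → 1
L = 1/6 + 17/30 + 1 = 26/15 ≈ 1.733 bits/symbol.

1.733 bits/symbol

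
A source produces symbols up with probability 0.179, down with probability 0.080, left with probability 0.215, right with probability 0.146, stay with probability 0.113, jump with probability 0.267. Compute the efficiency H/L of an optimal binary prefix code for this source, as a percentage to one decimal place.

Entropy H = −Σ p log₂ p ≈ 2.4820 bits.
Huffman merges: 2/25+113/1000→193/1000; 73/500+179/1000→13/40; 193/1000+43/200→51/125; 267/1000+13/40→74/125; 51/125+74/125→1. L = 1259/500 ≈ 2.5180.
Efficiency = H/L = 2.4820/2.5180 = 98.6%.

98.6%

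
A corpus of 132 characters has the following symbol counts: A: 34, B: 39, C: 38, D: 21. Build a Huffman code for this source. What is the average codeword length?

Probabilities are the counts divided by 132.
Repeatedly combine the two least-probable nodes; the expected code length is the sum of the merged weights.
merge 7/44 + 17/66 → 5/12
merge 19/66 + 13/44 → 7/12
merge 5/12 + 7/12 → 1
L = 5/12 + 7/12 + 1 = 2 bits/symbol.

2 bits/symbol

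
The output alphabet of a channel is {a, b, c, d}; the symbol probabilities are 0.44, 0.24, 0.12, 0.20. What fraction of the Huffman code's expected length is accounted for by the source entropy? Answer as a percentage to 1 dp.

Entropy H = −Σ p log₂ p ≈ 1.8467 bits.
Huffman merges: 3/25+1/5→8/25; 6/25+8/25→14/25; 11/25+14/25→1. L = 47/25 ≈ 1.8800.
Efficiency = H/L = 1.8467/1.8800 = 98.2%.

98.2%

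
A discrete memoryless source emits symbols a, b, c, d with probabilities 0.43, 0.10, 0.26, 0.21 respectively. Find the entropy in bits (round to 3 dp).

1.834 bits

H = −Σ pᵢ log₂ pᵢ.
−0.43·log₂(0.43) = 0.5236
−0.10·log₂(0.10) = 0.3322
−0.26·log₂(0.26) = 0.5053
−0.21·log₂(0.21) = 0.4728
Sum ≈ 1.8339 → 1.834 bits.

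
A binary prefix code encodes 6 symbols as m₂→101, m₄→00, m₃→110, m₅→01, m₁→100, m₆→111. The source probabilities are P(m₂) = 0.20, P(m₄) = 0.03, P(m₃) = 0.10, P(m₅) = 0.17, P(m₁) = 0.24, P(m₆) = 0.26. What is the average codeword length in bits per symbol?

2.8 bits/symbol

L̄ = Σ pᵢ·ℓᵢ = 0.20·3 + 0.03·2 + 0.10·3 + 0.17·2 + 0.24·3 + 0.26·3 = 2.8 bits/symbol.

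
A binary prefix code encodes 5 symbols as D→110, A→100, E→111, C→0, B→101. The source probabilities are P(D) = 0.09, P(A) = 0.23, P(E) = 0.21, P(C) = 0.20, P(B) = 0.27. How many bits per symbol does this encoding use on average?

2.6 bits/symbol

L̄ = Σ pᵢ·ℓᵢ = 0.09·3 + 0.23·3 + 0.21·3 + 0.20·1 + 0.27·3 = 2.6 bits/symbol.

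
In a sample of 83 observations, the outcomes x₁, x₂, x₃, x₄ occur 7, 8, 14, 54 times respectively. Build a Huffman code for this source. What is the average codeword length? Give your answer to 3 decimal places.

Probabilities are the counts divided by 83.
Repeatedly combine the two least-probable nodes; the expected code length is the sum of the merged weights.
merge 7/83 + 8/83 → 15/83
merge 14/83 + 15/83 → 29/83
merge 29/83 + 54/83 → 1
L = 15/83 + 29/83 + 1 = 127/83 ≈ 1.530 bits/symbol.

1.530 bits/symbol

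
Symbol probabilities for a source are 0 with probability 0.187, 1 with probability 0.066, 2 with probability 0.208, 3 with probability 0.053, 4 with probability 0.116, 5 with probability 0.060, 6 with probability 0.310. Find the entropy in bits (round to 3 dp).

H = −Σ pᵢ log₂ pᵢ.
−0.187·log₂(0.187) = 0.4523
−0.066·log₂(0.066) = 0.2588
−0.208·log₂(0.208) = 0.4712
−0.053·log₂(0.053) = 0.2246
−0.116·log₂(0.116) = 0.3605
−0.060·log₂(0.060) = 0.2435
−0.310·log₂(0.310) = 0.5238
Sum ≈ 2.5348 → 2.535 bits.

2.535 bits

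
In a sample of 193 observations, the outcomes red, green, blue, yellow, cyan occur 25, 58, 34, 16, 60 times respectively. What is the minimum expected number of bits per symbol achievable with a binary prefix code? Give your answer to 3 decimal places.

Probabilities are the counts divided by 193.
Repeatedly combine the two least-probable nodes; the expected code length is the sum of the merged weights.
merge 16/193 + 25/193 → 41/193
merge 34/193 + 41/193 → 75/193
merge 58/193 + 60/193 → 118/193
merge 75/193 + 118/193 → 1
L = 41/193 + 75/193 + 118/193 + 1 = 427/193 ≈ 2.212 bits/symbol.

2.212 bits/symbol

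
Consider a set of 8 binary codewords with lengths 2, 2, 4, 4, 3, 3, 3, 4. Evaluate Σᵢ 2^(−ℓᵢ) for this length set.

1.0625

With common denominator 2^4 = 16: Σ 2^(−ℓᵢ) = 4/16 + 4/16 + 1/16 + 1/16 + 2/16 + 2/16 + 2/16 + 1/16 = 17/16 = 1.0625.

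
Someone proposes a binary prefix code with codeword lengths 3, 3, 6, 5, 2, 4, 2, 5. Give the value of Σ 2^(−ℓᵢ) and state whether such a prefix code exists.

0.890625; yes

With common denominator 2^6 = 64: Σ 2^(−ℓᵢ) = 8/64 + 8/64 + 1/64 + 2/64 + 16/64 + 4/64 + 16/64 + 2/64 = 57/64 = 0.890625.
Kraft's inequality requires Σ ≤ 1; here Σ = 0.890625 ≤ 1, so such a prefix code exists.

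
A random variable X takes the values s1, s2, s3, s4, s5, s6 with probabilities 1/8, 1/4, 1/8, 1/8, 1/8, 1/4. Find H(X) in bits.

Each probability is a power of 1/2, so log₂(1/p) is an integer.
H = Σ p·log₂(1/p) = 1/8·3 + 1/4·2 + 1/8·3 + 1/8·3 + 1/8·3 + 1/4·2 = 2.5 bits.

2.5 bits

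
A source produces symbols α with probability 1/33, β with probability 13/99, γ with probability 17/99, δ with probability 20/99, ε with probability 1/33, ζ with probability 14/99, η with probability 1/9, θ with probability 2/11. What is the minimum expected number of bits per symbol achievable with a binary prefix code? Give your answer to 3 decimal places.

Repeatedly combine the two least-probable nodes; the expected code length is the sum of the merged weights.
merge 1/33 + 1/33 → 2/33
merge 2/33 + 1/9 → 17/99
merge 13/99 + 14/99 → 3/11
merge 17/99 + 17/99 → 34/99
merge 2/11 + 20/99 → 38/99
merge 3/11 + 34/99 → 61/99
merge 38/99 + 61/99 → 1
L = 2/33 + 17/99 + 3/11 + 34/99 + 38/99 + 61/99 + 1 = 94/33 ≈ 2.848 bits/symbol.

2.848 bits/symbol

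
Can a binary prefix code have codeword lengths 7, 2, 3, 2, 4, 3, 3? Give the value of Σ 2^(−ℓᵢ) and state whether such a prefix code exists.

With common denominator 2^7 = 128: Σ 2^(−ℓᵢ) = 1/128 + 32/128 + 16/128 + 32/128 + 8/128 + 16/128 + 16/128 = 121/128 = 0.9453125.
Kraft's inequality requires Σ ≤ 1; here Σ = 0.9453125 ≤ 1, so such a prefix code exists.

0.9453125; yes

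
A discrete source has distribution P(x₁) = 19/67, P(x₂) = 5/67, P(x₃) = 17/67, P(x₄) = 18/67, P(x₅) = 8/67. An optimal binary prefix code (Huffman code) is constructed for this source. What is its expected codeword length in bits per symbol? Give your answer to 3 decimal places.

2.194 bits/symbol

Repeatedly combine the two least-probable nodes; the expected code length is the sum of the merged weights.
merge 5/67 + 8/67 → 13/67
merge 13/67 + 17/67 → 30/67
merge 18/67 + 19/67 → 37/67
merge 30/67 + 37/67 → 1
L = 13/67 + 30/67 + 37/67 + 1 = 147/67 ≈ 2.194 bits/symbol.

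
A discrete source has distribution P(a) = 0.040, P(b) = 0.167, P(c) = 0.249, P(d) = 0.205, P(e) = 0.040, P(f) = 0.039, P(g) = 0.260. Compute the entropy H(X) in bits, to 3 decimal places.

H = −Σ pᵢ log₂ pᵢ.
−0.040·log₂(0.040) = 0.1858
−0.167·log₂(0.167) = 0.4312
−0.249·log₂(0.249) = 0.4994
−0.205·log₂(0.205) = 0.4687
−0.040·log₂(0.040) = 0.1858
−0.039·log₂(0.039) = 0.1825
−0.260·log₂(0.260) = 0.5053
Sum ≈ 2.4587 → 2.459 bits.

2.459 bits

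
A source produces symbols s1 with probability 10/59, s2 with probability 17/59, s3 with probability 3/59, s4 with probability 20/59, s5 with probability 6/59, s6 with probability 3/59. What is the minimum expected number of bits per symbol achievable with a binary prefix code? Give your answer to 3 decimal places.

Repeatedly combine the two least-probable nodes; the expected code length is the sum of the merged weights.
merge 3/59 + 3/59 → 6/59
merge 6/59 + 6/59 → 12/59
merge 10/59 + 12/59 → 22/59
merge 17/59 + 20/59 → 37/59
merge 22/59 + 37/59 → 1
L = 6/59 + 12/59 + 22/59 + 37/59 + 1 = 136/59 ≈ 2.305 bits/symbol.

2.305 bits/symbol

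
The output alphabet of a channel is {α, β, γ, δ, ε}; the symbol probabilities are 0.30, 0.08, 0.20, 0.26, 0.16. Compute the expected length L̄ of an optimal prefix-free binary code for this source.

Repeatedly combine the two least-probable nodes; the expected code length is the sum of the merged weights.
merge 2/25 + 4/25 → 6/25
merge 1/5 + 6/25 → 11/25
merge 13/50 + 3/10 → 14/25
merge 11/25 + 14/25 → 1
L = 6/25 + 11/25 + 14/25 + 1 = 56/25 = 2.24 bits/symbol.

2.24 bits/symbol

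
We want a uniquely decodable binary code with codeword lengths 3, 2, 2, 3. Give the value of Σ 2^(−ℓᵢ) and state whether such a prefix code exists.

0.75; yes

With common denominator 2^3 = 8: Σ 2^(−ℓᵢ) = 1/8 + 2/8 + 2/8 + 1/8 = 6/8 = 0.75.
Kraft's inequality requires Σ ≤ 1; here Σ = 0.75 ≤ 1, so such a prefix code exists.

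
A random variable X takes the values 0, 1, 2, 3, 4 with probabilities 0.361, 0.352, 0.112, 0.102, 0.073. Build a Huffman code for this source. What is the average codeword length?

2.101 bits/symbol

Repeatedly combine the two least-probable nodes; the expected code length is the sum of the merged weights.
merge 73/1000 + 51/500 → 7/40
merge 14/125 + 7/40 → 287/1000
merge 287/1000 + 44/125 → 639/1000
merge 361/1000 + 639/1000 → 1
L = 7/40 + 287/1000 + 639/1000 + 1 = 2101/1000 = 2.101 bits/symbol.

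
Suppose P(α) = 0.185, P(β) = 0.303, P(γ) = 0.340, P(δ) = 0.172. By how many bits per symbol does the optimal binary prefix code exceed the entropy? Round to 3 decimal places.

Entropy H = −Σ p log₂ p ≈ 1.9383 bits.
Huffman merges: 43/250+37/200→357/1000; 303/1000+17/50→643/1000; 357/1000+643/1000→1. L = 2 ≈ 2.0000.
L − H = 2.0000 − 1.9383 = 0.062 bits.

0.062 bits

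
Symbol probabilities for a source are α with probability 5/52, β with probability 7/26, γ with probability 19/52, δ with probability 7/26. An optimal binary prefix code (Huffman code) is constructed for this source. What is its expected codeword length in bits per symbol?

Repeatedly combine the two least-probable nodes; the expected code length is the sum of the merged weights.
merge 5/52 + 7/26 → 19/52
merge 7/26 + 19/52 → 33/52
merge 19/52 + 33/52 → 1
L = 19/52 + 33/52 + 1 = 2 bits/symbol.

2 bits/symbol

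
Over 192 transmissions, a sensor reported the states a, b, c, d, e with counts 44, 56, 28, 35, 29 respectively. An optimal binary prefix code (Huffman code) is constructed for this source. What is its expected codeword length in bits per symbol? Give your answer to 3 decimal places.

Probabilities are the counts divided by 192.
Repeatedly combine the two least-probable nodes; the expected code length is the sum of the merged weights.
merge 7/48 + 29/192 → 19/64
merge 35/192 + 11/48 → 79/192
merge 7/24 + 19/64 → 113/192
merge 79/192 + 113/192 → 1
L = 19/64 + 79/192 + 113/192 + 1 = 147/64 ≈ 2.297 bits/symbol.

2.297 bits/symbol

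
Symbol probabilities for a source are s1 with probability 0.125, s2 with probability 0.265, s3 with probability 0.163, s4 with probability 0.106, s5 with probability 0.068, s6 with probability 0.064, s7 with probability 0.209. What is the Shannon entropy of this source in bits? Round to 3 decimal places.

H = −Σ pᵢ log₂ pᵢ.
−0.125·log₂(0.125) = 0.3750
−0.265·log₂(0.265) = 0.5077
−0.163·log₂(0.163) = 0.4266
−0.106·log₂(0.106) = 0.3432
−0.068·log₂(0.068) = 0.2637
−0.064·log₂(0.064) = 0.2538
−0.209·log₂(0.209) = 0.4720
Sum ≈ 2.6421 → 2.642 bits.

2.642 bits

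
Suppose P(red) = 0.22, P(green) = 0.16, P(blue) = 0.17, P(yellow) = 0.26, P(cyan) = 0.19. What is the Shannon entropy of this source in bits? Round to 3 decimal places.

H = −Σ pᵢ log₂ pᵢ.
−0.22·log₂(0.22) = 0.4806
−0.16·log₂(0.16) = 0.4230
−0.17·log₂(0.17) = 0.4346
−0.26·log₂(0.26) = 0.5053
−0.19·log₂(0.19) = 0.4552
Sum ≈ 2.2987 → 2.299 bits.

2.299 bits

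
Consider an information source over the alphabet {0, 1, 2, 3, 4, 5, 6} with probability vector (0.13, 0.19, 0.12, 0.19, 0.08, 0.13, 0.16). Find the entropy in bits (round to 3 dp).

2.757 bits

H = −Σ pᵢ log₂ pᵢ.
−0.13·log₂(0.13) = 0.3826
−0.19·log₂(0.19) = 0.4552
−0.12·log₂(0.12) = 0.3671
−0.19·log₂(0.19) = 0.4552
−0.08·log₂(0.08) = 0.2915
−0.13·log₂(0.13) = 0.3826
−0.16·log₂(0.16) = 0.4230
Sum ≈ 2.7573 → 2.757 bits.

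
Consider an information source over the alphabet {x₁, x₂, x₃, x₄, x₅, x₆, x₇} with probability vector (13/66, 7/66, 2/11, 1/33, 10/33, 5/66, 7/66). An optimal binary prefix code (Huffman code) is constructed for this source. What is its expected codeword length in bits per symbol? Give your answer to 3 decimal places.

Repeatedly combine the two least-probable nodes; the expected code length is the sum of the merged weights.
merge 1/33 + 5/66 → 7/66
merge 7/66 + 7/66 → 7/33
merge 7/66 + 2/11 → 19/66
merge 13/66 + 7/33 → 9/22
merge 19/66 + 10/33 → 13/22
merge 9/22 + 13/22 → 1
L = 7/66 + 7/33 + 19/66 + 9/22 + 13/22 + 1 = 86/33 ≈ 2.606 bits/symbol.

2.606 bits/symbol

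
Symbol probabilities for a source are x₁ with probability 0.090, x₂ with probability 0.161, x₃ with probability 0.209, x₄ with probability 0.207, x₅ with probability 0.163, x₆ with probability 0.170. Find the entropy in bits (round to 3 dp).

2.540 bits

H = −Σ pᵢ log₂ pᵢ.
−0.090·log₂(0.090) = 0.3127
−0.161·log₂(0.161) = 0.4242
−0.209·log₂(0.209) = 0.4720
−0.207·log₂(0.207) = 0.4704
−0.163·log₂(0.163) = 0.4266
−0.170·log₂(0.170) = 0.4346
Sum ≈ 2.5404 → 2.540 bits.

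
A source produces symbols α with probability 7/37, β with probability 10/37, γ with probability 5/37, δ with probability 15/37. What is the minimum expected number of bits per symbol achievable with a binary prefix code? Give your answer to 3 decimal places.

Repeatedly combine the two least-probable nodes; the expected code length is the sum of the merged weights.
merge 5/37 + 7/37 → 12/37
merge 10/37 + 12/37 → 22/37
merge 15/37 + 22/37 → 1
L = 12/37 + 22/37 + 1 = 71/37 ≈ 1.919 bits/symbol.

1.919 bits/symbol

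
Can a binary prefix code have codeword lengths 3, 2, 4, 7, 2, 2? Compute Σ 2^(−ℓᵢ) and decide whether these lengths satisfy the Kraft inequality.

0.9453125; yes

With common denominator 2^7 = 128: Σ 2^(−ℓᵢ) = 16/128 + 32/128 + 8/128 + 1/128 + 32/128 + 32/128 = 121/128 = 0.9453125.
Kraft's inequality requires Σ ≤ 1; here Σ = 0.9453125 ≤ 1, so such a prefix code exists.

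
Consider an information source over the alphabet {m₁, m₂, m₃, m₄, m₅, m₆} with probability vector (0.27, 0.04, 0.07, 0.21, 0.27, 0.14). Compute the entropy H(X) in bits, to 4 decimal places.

2.3443 bits

H = −Σ pᵢ log₂ pᵢ.
−0.27·log₂(0.27) = 0.5100
−0.04·log₂(0.04) = 0.1858
−0.07·log₂(0.07) = 0.2686
−0.21·log₂(0.21) = 0.4728
−0.27·log₂(0.27) = 0.5100
−0.14·log₂(0.14) = 0.3971
Sum ≈ 2.3443 → 2.3443 bits.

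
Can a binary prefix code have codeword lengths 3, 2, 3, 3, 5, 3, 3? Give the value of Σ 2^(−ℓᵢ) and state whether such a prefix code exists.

0.90625; yes

With common denominator 2^5 = 32: Σ 2^(−ℓᵢ) = 4/32 + 8/32 + 4/32 + 4/32 + 1/32 + 4/32 + 4/32 = 29/32 = 0.90625.
Kraft's inequality requires Σ ≤ 1; here Σ = 0.90625 ≤ 1, so such a prefix code exists.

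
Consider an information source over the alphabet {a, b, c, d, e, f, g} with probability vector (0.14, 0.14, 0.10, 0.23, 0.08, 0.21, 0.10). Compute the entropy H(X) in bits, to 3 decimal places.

2.711 bits

H = −Σ pᵢ log₂ pᵢ.
−0.14·log₂(0.14) = 0.3971
−0.14·log₂(0.14) = 0.3971
−0.10·log₂(0.10) = 0.3322
−0.23·log₂(0.23) = 0.4877
−0.08·log₂(0.08) = 0.2915
−0.21·log₂(0.21) = 0.4728
−0.10·log₂(0.10) = 0.3322
Sum ≈ 2.7106 → 2.711 bits.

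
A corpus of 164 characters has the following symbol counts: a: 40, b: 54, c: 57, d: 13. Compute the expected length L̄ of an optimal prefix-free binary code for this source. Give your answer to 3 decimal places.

1.976 bits/symbol

Probabilities are the counts divided by 164.
Repeatedly combine the two least-probable nodes; the expected code length is the sum of the merged weights.
merge 13/164 + 10/41 → 53/164
merge 53/164 + 27/82 → 107/164
merge 57/164 + 107/164 → 1
L = 53/164 + 107/164 + 1 = 81/41 ≈ 1.976 bits/symbol.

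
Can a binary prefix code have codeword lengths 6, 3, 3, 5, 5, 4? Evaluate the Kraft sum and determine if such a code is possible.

With common denominator 2^6 = 64: Σ 2^(−ℓᵢ) = 1/64 + 8/64 + 8/64 + 2/64 + 2/64 + 4/64 = 25/64 = 0.390625.
Kraft's inequality requires Σ ≤ 1; here Σ = 0.390625 ≤ 1, so such a prefix code exists.

0.390625; yes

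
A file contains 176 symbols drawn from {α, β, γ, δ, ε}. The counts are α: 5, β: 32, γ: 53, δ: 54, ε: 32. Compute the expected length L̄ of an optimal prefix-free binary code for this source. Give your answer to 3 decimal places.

Probabilities are the counts divided by 176.
Repeatedly combine the two least-probable nodes; the expected code length is the sum of the merged weights.
merge 5/176 + 2/11 → 37/176
merge 2/11 + 37/176 → 69/176
merge 53/176 + 27/88 → 107/176
merge 69/176 + 107/176 → 1
L = 37/176 + 69/176 + 107/176 + 1 = 389/176 ≈ 2.210 bits/symbol.

2.210 bits/symbol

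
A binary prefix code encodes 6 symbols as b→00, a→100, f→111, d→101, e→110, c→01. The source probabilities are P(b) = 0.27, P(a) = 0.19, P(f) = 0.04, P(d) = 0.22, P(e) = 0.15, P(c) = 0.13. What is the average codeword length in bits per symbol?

L̄ = Σ pᵢ·ℓᵢ = 0.27·2 + 0.19·3 + 0.04·3 + 0.22·3 + 0.15·3 + 0.13·2 = 2.6 bits/symbol.

2.6 bits/symbol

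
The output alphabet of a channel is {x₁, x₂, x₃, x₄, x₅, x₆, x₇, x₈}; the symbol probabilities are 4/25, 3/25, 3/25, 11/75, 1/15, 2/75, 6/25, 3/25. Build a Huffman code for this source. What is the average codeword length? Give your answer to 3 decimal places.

Repeatedly combine the two least-probable nodes; the expected code length is the sum of the merged weights.
merge 2/75 + 1/15 → 7/75
merge 7/75 + 3/25 → 16/75
merge 3/25 + 3/25 → 6/25
merge 11/75 + 4/25 → 23/75
merge 16/75 + 6/25 → 34/75
merge 6/25 + 23/75 → 41/75
merge 34/75 + 41/75 → 1
L = 7/75 + 16/75 + 6/25 + 23/75 + 34/75 + 41/75 + 1 = 214/75 ≈ 2.853 bits/symbol.

2.853 bits/symbol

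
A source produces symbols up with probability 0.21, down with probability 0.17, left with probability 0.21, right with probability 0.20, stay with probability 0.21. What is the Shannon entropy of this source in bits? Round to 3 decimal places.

2.317 bits

H = −Σ pᵢ log₂ pᵢ.
−0.21·log₂(0.21) = 0.4728
−0.17·log₂(0.17) = 0.4346
−0.21·log₂(0.21) = 0.4728
−0.20·log₂(0.20) = 0.4644
−0.21·log₂(0.21) = 0.4728
Sum ≈ 2.3174 → 2.317 bits.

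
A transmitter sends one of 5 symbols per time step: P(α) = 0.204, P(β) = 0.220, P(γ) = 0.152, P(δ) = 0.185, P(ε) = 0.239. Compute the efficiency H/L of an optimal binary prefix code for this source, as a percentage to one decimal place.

98.6%

Entropy H = −Σ p log₂ p ≈ 2.3054 bits.
Huffman merges: 19/125+37/200→337/1000; 51/250+11/50→53/125; 239/1000+337/1000→72/125; 53/125+72/125→1. L = 2337/1000 ≈ 2.3370.
Efficiency = H/L = 2.3054/2.3370 = 98.6%.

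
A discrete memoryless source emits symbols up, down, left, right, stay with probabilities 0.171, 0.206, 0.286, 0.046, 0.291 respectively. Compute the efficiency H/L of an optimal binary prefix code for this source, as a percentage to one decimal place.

96.7%

Entropy H = −Σ p log₂ p ≈ 2.1443 bits.
Huffman merges: 23/500+171/1000→217/1000; 103/500+217/1000→423/1000; 143/500+291/1000→577/1000; 423/1000+577/1000→1. L = 2217/1000 ≈ 2.2170.
Efficiency = H/L = 2.1443/2.2170 = 96.7%.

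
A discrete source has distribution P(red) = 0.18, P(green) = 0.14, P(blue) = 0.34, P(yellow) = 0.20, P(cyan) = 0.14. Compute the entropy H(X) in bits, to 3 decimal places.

H = −Σ pᵢ log₂ pᵢ.
−0.18·log₂(0.18) = 0.4453
−0.14·log₂(0.14) = 0.3971
−0.34·log₂(0.34) = 0.5292
−0.20·log₂(0.20) = 0.4644
−0.14·log₂(0.14) = 0.3971
Sum ≈ 2.2331 → 2.233 bits.

2.233 bits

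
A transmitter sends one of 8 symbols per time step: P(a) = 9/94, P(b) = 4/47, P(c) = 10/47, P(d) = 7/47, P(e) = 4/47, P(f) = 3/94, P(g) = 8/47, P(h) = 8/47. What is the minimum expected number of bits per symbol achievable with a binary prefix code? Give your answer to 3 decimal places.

Repeatedly combine the two least-probable nodes; the expected code length is the sum of the merged weights.
merge 3/94 + 4/47 → 11/94
merge 4/47 + 9/94 → 17/94
merge 11/94 + 7/47 → 25/94
merge 8/47 + 8/47 → 16/47
merge 17/94 + 10/47 → 37/94
merge 25/94 + 16/47 → 57/94
merge 37/94 + 57/94 → 1
L = 11/94 + 17/94 + 25/94 + 16/47 + 37/94 + 57/94 + 1 = 273/94 ≈ 2.904 bits/symbol.

2.904 bits/symbol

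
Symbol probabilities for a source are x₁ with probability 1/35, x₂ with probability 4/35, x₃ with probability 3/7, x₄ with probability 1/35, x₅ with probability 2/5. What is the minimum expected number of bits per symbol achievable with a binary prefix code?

1.8 bits/symbol

Repeatedly combine the two least-probable nodes; the expected code length is the sum of the merged weights.
merge 1/35 + 1/35 → 2/35
merge 2/35 + 4/35 → 6/35
merge 6/35 + 2/5 → 4/7
merge 3/7 + 4/7 → 1
L = 2/35 + 6/35 + 4/7 + 1 = 9/5 = 1.8 bits/symbol.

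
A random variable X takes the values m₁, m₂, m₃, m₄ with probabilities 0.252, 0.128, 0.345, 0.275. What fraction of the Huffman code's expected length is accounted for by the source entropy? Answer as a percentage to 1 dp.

Entropy H = −Σ p log₂ p ≈ 1.9226 bits.
Huffman merges: 16/125+63/250→19/50; 11/40+69/200→31/50; 19/50+31/50→1. L = 2 ≈ 2.0000.
Efficiency = H/L = 1.9226/2.0000 = 96.1%.

96.1%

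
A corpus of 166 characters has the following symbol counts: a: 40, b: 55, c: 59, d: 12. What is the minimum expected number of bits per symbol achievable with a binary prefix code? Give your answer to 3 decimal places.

1.958 bits/symbol

Probabilities are the counts divided by 166.
Repeatedly combine the two least-probable nodes; the expected code length is the sum of the merged weights.
merge 6/83 + 20/83 → 26/83
merge 26/83 + 55/166 → 107/166
merge 59/166 + 107/166 → 1
L = 26/83 + 107/166 + 1 = 325/166 ≈ 1.958 bits/symbol.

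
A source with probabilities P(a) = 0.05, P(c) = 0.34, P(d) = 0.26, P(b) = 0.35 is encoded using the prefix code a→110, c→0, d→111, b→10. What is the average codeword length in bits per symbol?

1.97 bits/symbol

L̄ = Σ pᵢ·ℓᵢ = 0.05·3 + 0.34·1 + 0.26·3 + 0.35·2 = 1.97 bits/symbol.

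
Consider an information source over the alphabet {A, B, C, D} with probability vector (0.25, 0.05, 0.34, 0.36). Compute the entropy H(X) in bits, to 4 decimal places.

H = −Σ pᵢ log₂ pᵢ.
−0.25·log₂(0.25) = 0.5000
−0.05·log₂(0.05) = 0.2161
−0.34·log₂(0.34) = 0.5292
−0.36·log₂(0.36) = 0.5306
Sum ≈ 1.7759 → 1.7759 bits.

1.7759 bits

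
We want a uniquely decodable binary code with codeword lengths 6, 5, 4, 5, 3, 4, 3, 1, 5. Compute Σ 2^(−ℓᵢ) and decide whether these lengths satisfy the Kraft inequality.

With common denominator 2^6 = 64: Σ 2^(−ℓᵢ) = 1/64 + 2/64 + 4/64 + 2/64 + 8/64 + 4/64 + 8/64 + 32/64 + 2/64 = 63/64 = 0.984375.
Kraft's inequality requires Σ ≤ 1; here Σ = 0.984375 ≤ 1, so such a prefix code exists.

0.984375; yes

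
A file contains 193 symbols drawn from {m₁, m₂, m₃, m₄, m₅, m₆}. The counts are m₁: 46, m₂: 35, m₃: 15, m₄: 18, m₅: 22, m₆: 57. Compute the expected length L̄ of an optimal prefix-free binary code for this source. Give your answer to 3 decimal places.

Probabilities are the counts divided by 193.
Repeatedly combine the two least-probable nodes; the expected code length is the sum of the merged weights.
merge 15/193 + 18/193 → 33/193
merge 22/193 + 33/193 → 55/193
merge 35/193 + 46/193 → 81/193
merge 55/193 + 57/193 → 112/193
merge 81/193 + 112/193 → 1
L = 33/193 + 55/193 + 81/193 + 112/193 + 1 = 474/193 ≈ 2.456 bits/symbol.

2.456 bits/symbol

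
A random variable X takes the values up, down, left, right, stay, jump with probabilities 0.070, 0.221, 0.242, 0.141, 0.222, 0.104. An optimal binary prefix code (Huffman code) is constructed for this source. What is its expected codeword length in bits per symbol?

Repeatedly combine the two least-probable nodes; the expected code length is the sum of the merged weights.
merge 7/100 + 13/125 → 87/500
merge 141/1000 + 87/500 → 63/200
merge 221/1000 + 111/500 → 443/1000
merge 121/500 + 63/200 → 557/1000
merge 443/1000 + 557/1000 → 1
L = 87/500 + 63/200 + 443/1000 + 557/1000 + 1 = 2489/1000 = 2.489 bits/symbol.

2.489 bits/symbol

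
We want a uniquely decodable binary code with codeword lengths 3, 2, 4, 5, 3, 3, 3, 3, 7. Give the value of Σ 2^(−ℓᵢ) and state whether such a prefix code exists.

With common denominator 2^7 = 128: Σ 2^(−ℓᵢ) = 16/128 + 32/128 + 8/128 + 4/128 + 16/128 + 16/128 + 16/128 + 16/128 + 1/128 = 125/128 = 0.9765625.
Kraft's inequality requires Σ ≤ 1; here Σ = 0.9765625 ≤ 1, so such a prefix code exists.

0.9765625; yes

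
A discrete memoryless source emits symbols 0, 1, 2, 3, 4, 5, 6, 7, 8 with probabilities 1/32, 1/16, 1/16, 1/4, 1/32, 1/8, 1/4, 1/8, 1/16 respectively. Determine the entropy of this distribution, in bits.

Each probability is a power of 1/2, so log₂(1/p) is an integer.
H = Σ p·log₂(1/p) = 1/32·5 + 1/16·4 + 1/16·4 + 1/4·2 + 1/32·5 + 1/8·3 + 1/4·2 + 1/8·3 + 1/16·4 = 2.8125 bits.

2.8125 bits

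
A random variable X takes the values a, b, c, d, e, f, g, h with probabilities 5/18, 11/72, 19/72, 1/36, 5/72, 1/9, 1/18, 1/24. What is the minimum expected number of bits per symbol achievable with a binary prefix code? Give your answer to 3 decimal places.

2.653 bits/symbol

Repeatedly combine the two least-probable nodes; the expected code length is the sum of the merged weights.
merge 1/36 + 1/24 → 5/72
merge 1/18 + 5/72 → 1/8
merge 5/72 + 1/9 → 13/72
merge 1/8 + 11/72 → 5/18
merge 13/72 + 19/72 → 4/9
merge 5/18 + 5/18 → 5/9
merge 4/9 + 5/9 → 1
L = 5/72 + 1/8 + 13/72 + 5/18 + 4/9 + 5/9 + 1 = 191/72 ≈ 2.653 bits/symbol.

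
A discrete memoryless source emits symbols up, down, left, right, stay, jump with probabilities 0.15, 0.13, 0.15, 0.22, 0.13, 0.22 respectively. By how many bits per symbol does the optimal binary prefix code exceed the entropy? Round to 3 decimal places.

0.012 bits

Entropy H = −Σ p log₂ p ≈ 2.5475 bits.
Huffman merges: 13/100+13/100→13/50; 3/20+3/20→3/10; 11/50+11/50→11/25; 13/50+3/10→14/25; 11/25+14/25→1. L = 64/25 ≈ 2.5600.
L − H = 2.5600 − 2.5475 = 0.012 bits.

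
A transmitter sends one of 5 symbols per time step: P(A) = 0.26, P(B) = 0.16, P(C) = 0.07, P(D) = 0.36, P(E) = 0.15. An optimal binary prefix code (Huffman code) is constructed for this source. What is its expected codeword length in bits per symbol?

2.22 bits/symbol

Repeatedly combine the two least-probable nodes; the expected code length is the sum of the merged weights.
merge 7/100 + 3/20 → 11/50
merge 4/25 + 11/50 → 19/50
merge 13/50 + 9/25 → 31/50
merge 19/50 + 31/50 → 1
L = 11/50 + 19/50 + 31/50 + 1 = 111/50 = 2.22 bits/symbol.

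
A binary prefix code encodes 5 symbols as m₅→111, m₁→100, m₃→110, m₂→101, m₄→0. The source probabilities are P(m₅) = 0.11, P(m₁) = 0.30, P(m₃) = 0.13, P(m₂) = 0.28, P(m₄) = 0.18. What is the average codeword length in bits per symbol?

2.64 bits/symbol

L̄ = Σ pᵢ·ℓᵢ = 0.11·3 + 0.30·3 + 0.13·3 + 0.28·3 + 0.18·1 = 2.64 bits/symbol.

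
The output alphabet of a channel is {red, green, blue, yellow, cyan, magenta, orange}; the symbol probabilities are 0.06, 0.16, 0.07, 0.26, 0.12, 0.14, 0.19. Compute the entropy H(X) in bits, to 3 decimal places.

H = −Σ pᵢ log₂ pᵢ.
−0.06·log₂(0.06) = 0.2435
−0.16·log₂(0.16) = 0.4230
−0.07·log₂(0.07) = 0.2686
−0.26·log₂(0.26) = 0.5053
−0.12·log₂(0.12) = 0.3671
−0.14·log₂(0.14) = 0.3971
−0.19·log₂(0.19) = 0.4552
Sum ≈ 2.6598 → 2.660 bits.

2.660 bits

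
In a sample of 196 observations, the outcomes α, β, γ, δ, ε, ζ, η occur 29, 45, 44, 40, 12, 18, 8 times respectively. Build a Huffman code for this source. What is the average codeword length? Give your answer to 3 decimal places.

2.638 bits/symbol

Probabilities are the counts divided by 196.
Repeatedly combine the two least-probable nodes; the expected code length is the sum of the merged weights.
merge 2/49 + 3/49 → 5/49
merge 9/98 + 5/49 → 19/98
merge 29/196 + 19/98 → 67/196
merge 10/49 + 11/49 → 3/7
merge 45/196 + 67/196 → 4/7
merge 3/7 + 4/7 → 1
L = 5/49 + 19/98 + 67/196 + 3/7 + 4/7 + 1 = 517/196 ≈ 2.638 bits/symbol.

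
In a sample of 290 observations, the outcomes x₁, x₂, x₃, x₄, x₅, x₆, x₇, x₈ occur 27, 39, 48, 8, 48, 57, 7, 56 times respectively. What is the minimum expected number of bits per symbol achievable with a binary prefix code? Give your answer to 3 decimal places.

2.807 bits/symbol

Probabilities are the counts divided by 290.
Repeatedly combine the two least-probable nodes; the expected code length is the sum of the merged weights.
merge 7/290 + 4/145 → 3/58
merge 3/58 + 27/290 → 21/145
merge 39/290 + 21/145 → 81/290
merge 24/145 + 24/145 → 48/145
merge 28/145 + 57/290 → 113/290
merge 81/290 + 48/145 → 177/290
merge 113/290 + 177/290 → 1
L = 3/58 + 21/145 + 81/290 + 48/145 + 113/290 + 177/290 + 1 = 407/145 ≈ 2.807 bits/symbol.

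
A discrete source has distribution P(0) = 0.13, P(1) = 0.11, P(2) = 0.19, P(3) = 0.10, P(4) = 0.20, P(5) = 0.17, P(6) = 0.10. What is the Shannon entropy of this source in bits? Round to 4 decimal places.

H = −Σ pᵢ log₂ pᵢ.
−0.13·log₂(0.13) = 0.3826
−0.11·log₂(0.11) = 0.3503
−0.19·log₂(0.19) = 0.4552
−0.10·log₂(0.10) = 0.3322
−0.20·log₂(0.20) = 0.4644
−0.17·log₂(0.17) = 0.4346
−0.10·log₂(0.10) = 0.3322
Sum ≈ 2.7515 → 2.7515 bits.

2.7515 bits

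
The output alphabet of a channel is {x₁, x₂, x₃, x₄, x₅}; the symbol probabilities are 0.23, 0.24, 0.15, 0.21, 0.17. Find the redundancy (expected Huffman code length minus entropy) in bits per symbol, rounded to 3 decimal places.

Entropy H = −Σ p log₂ p ≈ 2.2998 bits.
Huffman merges: 3/20+17/100→8/25; 21/100+23/100→11/25; 6/25+8/25→14/25; 11/25+14/25→1. L = 58/25 ≈ 2.3200.
L − H = 2.3200 − 2.2998 = 0.020 bits.

0.020 bits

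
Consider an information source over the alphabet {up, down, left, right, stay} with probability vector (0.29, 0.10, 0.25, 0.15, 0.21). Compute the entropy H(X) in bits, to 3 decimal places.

H = −Σ pᵢ log₂ pᵢ.
−0.29·log₂(0.29) = 0.5179
−0.10·log₂(0.10) = 0.3322
−0.25·log₂(0.25) = 0.5000
−0.15·log₂(0.15) = 0.4105
−0.21·log₂(0.21) = 0.4728
Sum ≈ 2.2335 → 2.233 bits.

2.233 bits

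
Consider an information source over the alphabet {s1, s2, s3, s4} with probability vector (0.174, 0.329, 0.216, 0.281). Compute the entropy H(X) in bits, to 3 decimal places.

1.959 bits

H = −Σ pᵢ log₂ pᵢ.
−0.174·log₂(0.174) = 0.4390
−0.329·log₂(0.329) = 0.5277
−0.216·log₂(0.216) = 0.4776
−0.281·log₂(0.281) = 0.5146
Sum ≈ 1.9588 → 1.959 bits.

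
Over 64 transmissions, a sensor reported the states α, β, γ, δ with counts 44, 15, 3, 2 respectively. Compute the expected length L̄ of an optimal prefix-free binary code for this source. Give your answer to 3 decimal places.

Probabilities are the counts divided by 64.
Repeatedly combine the two least-probable nodes; the expected code length is the sum of the merged weights.
merge 1/32 + 3/64 → 5/64
merge 5/64 + 15/64 → 5/16
merge 5/16 + 11/16 → 1
L = 5/64 + 5/16 + 1 = 89/64 ≈ 1.391 bits/symbol.

1.391 bits/symbol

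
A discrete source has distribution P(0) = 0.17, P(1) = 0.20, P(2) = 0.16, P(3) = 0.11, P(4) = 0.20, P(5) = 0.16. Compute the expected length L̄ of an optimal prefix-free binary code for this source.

Repeatedly combine the two least-probable nodes; the expected code length is the sum of the merged weights.
merge 11/100 + 4/25 → 27/100
merge 4/25 + 17/100 → 33/100
merge 1/5 + 1/5 → 2/5
merge 27/100 + 33/100 → 3/5
merge 2/5 + 3/5 → 1
L = 27/100 + 33/100 + 2/5 + 3/5 + 1 = 13/5 = 2.6 bits/symbol.

2.6 bits/symbol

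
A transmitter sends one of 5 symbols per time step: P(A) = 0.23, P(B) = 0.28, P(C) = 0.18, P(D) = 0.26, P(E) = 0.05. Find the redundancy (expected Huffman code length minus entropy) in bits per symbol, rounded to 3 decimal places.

0.061 bits

Entropy H = −Σ p log₂ p ≈ 2.1686 bits.
Huffman merges: 1/20+9/50→23/100; 23/100+23/100→23/50; 13/50+7/25→27/50; 23/50+27/50→1. L = 223/100 ≈ 2.2300.
L − H = 2.2300 − 2.1686 = 0.061 bits.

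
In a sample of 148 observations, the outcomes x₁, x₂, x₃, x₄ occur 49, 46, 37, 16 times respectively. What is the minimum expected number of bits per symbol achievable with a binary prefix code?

2 bits/symbol

Probabilities are the counts divided by 148.
Repeatedly combine the two least-probable nodes; the expected code length is the sum of the merged weights.
merge 4/37 + 1/4 → 53/148
merge 23/74 + 49/148 → 95/148
merge 53/148 + 95/148 → 1
L = 53/148 + 95/148 + 1 = 2 bits/symbol.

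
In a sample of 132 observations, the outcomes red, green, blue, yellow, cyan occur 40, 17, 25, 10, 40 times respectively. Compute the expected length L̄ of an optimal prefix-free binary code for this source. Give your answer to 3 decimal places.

Probabilities are the counts divided by 132.
Repeatedly combine the two least-probable nodes; the expected code length is the sum of the merged weights.
merge 5/66 + 17/132 → 9/44
merge 25/132 + 9/44 → 13/33
merge 10/33 + 10/33 → 20/33
merge 13/33 + 20/33 → 1
L = 9/44 + 13/33 + 20/33 + 1 = 97/44 ≈ 2.205 bits/symbol.

2.205 bits/symbol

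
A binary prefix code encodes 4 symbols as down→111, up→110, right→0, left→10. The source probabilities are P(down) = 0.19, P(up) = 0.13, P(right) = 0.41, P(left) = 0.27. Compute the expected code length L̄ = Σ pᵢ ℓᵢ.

1.91 bits/symbol

L̄ = Σ pᵢ·ℓᵢ = 0.19·3 + 0.13·3 + 0.41·1 + 0.27·2 = 1.91 bits/symbol.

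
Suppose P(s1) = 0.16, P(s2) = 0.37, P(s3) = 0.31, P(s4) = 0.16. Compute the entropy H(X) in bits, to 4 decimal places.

1.9006 bits

H = −Σ pᵢ log₂ pᵢ.
−0.16·log₂(0.16) = 0.4230
−0.37·log₂(0.37) = 0.5307
−0.31·log₂(0.31) = 0.5238
−0.16·log₂(0.16) = 0.4230
Sum ≈ 1.9006 → 1.9006 bits.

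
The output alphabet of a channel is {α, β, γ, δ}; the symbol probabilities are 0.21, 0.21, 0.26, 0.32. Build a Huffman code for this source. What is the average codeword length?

Repeatedly combine the two least-probable nodes; the expected code length is the sum of the merged weights.
merge 21/100 + 21/100 → 21/50
merge 13/50 + 8/25 → 29/50
merge 21/50 + 29/50 → 1
L = 21/50 + 29/50 + 1 = 2 bits/symbol.

2 bits/symbol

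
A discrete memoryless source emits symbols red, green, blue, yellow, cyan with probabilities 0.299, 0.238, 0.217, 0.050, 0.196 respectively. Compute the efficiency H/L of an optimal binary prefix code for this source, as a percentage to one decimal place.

96.6%

Entropy H = −Σ p log₂ p ≈ 2.1689 bits.
Huffman merges: 1/20+49/250→123/500; 217/1000+119/500→91/200; 123/500+299/1000→109/200; 91/200+109/200→1. L = 1123/500 ≈ 2.2460.
Efficiency = H/L = 2.1689/2.2460 = 96.6%.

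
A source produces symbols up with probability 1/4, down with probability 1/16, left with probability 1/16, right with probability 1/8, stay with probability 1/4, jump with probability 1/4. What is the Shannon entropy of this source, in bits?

Each probability is a power of 1/2, so log₂(1/p) is an integer.
H = Σ p·log₂(1/p) = 1/4·2 + 1/16·4 + 1/16·4 + 1/8·3 + 1/4·2 + 1/4·2 = 2.375 bits.

2.375 bits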